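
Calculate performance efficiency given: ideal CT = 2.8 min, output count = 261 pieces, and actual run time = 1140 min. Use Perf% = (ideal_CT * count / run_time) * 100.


Formula: Performance = (Ideal CT * Total Count) / Run Time * 100
Ideal output time = 2.8 * 261 = 730.8 min
Performance = 730.8 / 1140 * 100 = 64.1%

64.1%


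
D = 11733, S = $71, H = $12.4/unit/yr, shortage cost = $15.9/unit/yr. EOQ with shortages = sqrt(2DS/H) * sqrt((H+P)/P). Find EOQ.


Formula: EOQ* = sqrt(2DS/H) * sqrt((H+P)/P)
Base EOQ = sqrt(2*11733*71/12.4) = 366.55 units
Correction = sqrt((12.4+15.9)/15.9) = 1.33412
EOQ* = 366.55 * 1.33412 = 489.0 units

489.0 units


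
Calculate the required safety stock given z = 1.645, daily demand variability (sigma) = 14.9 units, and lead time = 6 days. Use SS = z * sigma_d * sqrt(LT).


Formula: SS = z * sigma_d * sqrt(LT)
sqrt(LT) = sqrt(6) = 2.4495
SS = 1.645 * 14.9 * 2.4495
SS = 60.0 units

60.0 units


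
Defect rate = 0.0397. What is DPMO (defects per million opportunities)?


DPMO = defect_rate * 1000000 = 0.0397 * 1000000

39700


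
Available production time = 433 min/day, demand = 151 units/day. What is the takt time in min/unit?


Formula: Takt Time = Available Production Time / Customer Demand
Takt = 433 min/day / 151 units/day
Takt = 2.87 min/unit

2.87 min/unit


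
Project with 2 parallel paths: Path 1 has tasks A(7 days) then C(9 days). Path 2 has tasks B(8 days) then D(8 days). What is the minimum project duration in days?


Path 1 = 7 + 9 = 16 days
Path 2 = 8 + 8 = 16 days
Duration = max(16, 16) = 16 days

16 days


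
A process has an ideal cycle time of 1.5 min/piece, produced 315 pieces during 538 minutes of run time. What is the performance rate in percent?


Formula: Performance = (Ideal CT * Total Count) / Run Time * 100
Ideal output time = 1.5 * 315 = 472.5 min
Performance = 472.5 / 538 * 100 = 87.8%

87.8%


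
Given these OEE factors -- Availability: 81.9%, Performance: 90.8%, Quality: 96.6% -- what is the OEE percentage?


Formula: OEE = Availability * Performance * Quality / 10000
A * P = 81.9% * 90.8% / 100 = 74.37%
OEE = 74.37% * 96.6% / 100 = 71.8%

71.8%


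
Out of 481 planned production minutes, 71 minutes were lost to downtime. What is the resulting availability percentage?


Formula: Availability = (Planned Time - Downtime) / Planned Time * 100
Uptime = 481 - 71 = 410 min
Availability = 410 / 481 * 100 = 85.2%

85.2%


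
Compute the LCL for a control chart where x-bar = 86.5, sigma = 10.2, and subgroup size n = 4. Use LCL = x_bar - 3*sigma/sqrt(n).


LCL = 86.5 - 3 * 10.2 / sqrt(4)

71.2


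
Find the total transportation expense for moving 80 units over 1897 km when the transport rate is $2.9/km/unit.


TC = dist * cost * units = 1897 * 2.9 * 80 = $440104.00

$440104.00


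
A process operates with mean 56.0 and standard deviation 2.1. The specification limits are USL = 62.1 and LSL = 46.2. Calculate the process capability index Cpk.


Cpu = (62.1 - 56.0) / (3 * 2.1) = 0.97
Cpl = (56.0 - 46.2) / (3 * 2.1) = 1.56
Cpk = min(0.97, 1.56) = 0.97

0.97


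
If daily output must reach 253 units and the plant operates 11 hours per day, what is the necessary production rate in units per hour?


Formula: Production Rate = Daily Demand / Available Hours
Rate = 253 units/day / 11 hours/day
Rate = 23.0 units/hour

23.0 units/hour


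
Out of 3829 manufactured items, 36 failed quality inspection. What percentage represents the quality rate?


Formula: Quality Rate = Good Pieces / Total Pieces * 100
Good pieces = 3829 - 36 = 3793
QR = 3793 / 3829 * 100 = 99.1%

99.1%


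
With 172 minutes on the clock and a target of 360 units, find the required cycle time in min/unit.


Formula: CT = Available Time / Number of Units
CT = 172 min / 360 units
CT = 0.48 min/unit

0.48 min/unit


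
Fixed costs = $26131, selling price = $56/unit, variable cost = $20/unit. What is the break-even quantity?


Formula: BEQ = Fixed Costs / (Price - Variable Cost)
Contribution margin = $56 - $20 = $36/unit
BEQ = ceil($26131 / $36/unit) = ceil(725.86) = 726 units

726 units


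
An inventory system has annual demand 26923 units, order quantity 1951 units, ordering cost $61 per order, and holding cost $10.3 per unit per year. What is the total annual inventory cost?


TC = 26923/1951 * 61 + 1951/2 * 10.3

$10889.42


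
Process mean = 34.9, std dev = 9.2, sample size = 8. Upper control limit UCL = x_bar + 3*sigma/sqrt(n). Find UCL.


UCL = 34.9 + 3 * 9.2 / sqrt(8)

44.66


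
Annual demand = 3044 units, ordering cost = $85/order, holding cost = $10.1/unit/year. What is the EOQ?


Formula: EOQ = sqrt(2 * D * S / H)
Numerator: 2 * 3044 * 85 = 517480
2DS/H = 517480 / 10.1 = 51235.6
EOQ = sqrt(51235.6) = 226.4 units

226.4 units


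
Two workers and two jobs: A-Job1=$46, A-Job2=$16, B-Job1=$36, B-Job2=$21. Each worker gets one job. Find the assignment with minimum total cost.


Option 1: A->1 + B->2 = $46 + $21 = $67
Option 2: A->2 + B->1 = $16 + $36 = $52
Min cost = min($67, $52) = $52

$52


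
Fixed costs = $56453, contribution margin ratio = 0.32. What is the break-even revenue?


Formula: BER = Fixed Costs / Contribution Margin Ratio
BER = $56453 / 0.32
BER = $176415.63 (to the nearest cent)

$176415.63


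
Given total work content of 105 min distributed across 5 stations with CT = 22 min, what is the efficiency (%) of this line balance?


Formula: Efficiency = Sum of Task Times / (N_stations * CT) * 100
Total station capacity = 5 stations * 22 min = 110 min
Efficiency = 105 / 110 * 100 = 95.5%

95.5%


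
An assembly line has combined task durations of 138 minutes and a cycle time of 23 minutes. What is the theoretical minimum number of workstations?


Formula: N_min = ceil(Sum of Task Times / Cycle Time)
N_min = ceil(138 min / 23 min) = ceil(6.0)
N_min = 6 stations

6


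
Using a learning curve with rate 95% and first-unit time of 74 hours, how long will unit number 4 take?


Formula: T_n = T_1 * (learning_rate)^(log2(n)) where learning_rate = rate/100
Doublings = log2(4) = 2
T_n = 74 * 0.95^2
T_n = 74 * 0.9025 = 66.8 hours

66.8 hours


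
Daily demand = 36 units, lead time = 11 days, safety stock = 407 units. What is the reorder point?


Formula: ROP = (Daily Demand * Lead Time) + Safety Stock
Demand during lead time = 36 * 11 = 396 units
ROP = 396 + 407 = 803 units

803 units


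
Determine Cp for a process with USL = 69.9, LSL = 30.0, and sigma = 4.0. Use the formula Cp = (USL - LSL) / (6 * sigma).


Cp = (69.9 - 30.0) / (6 * 4.0)

1.66


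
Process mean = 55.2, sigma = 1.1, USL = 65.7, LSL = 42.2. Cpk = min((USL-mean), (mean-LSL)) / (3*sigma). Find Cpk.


Cpu = (65.7 - 55.2) / (3 * 1.1) = 3.18
Cpl = (55.2 - 42.2) / (3 * 1.1) = 3.94
Cpk = min(3.18, 3.94) = 3.18

3.18


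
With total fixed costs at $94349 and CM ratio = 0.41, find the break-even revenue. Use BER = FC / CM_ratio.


Formula: BER = Fixed Costs / Contribution Margin Ratio
BER = $94349 / 0.41
BER = $230119.51 (to the nearest cent)

$230119.51


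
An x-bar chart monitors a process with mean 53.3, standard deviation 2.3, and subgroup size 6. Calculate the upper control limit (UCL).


UCL = 53.3 + 3 * 2.3 / sqrt(6)

56.12


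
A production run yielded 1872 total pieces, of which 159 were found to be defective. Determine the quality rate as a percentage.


Formula: Quality Rate = Good Pieces / Total Pieces * 100
Good pieces = 1872 - 159 = 1713
QR = 1713 / 1872 * 100 = 91.5%

91.5%


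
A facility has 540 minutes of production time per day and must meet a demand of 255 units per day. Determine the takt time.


Formula: Takt Time = Available Production Time / Customer Demand
Takt = 540 min/day / 255 units/day
Takt = 2.12 min/unit

2.12 min/unit


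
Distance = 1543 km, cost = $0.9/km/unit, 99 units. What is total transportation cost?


TC = dist * cost * units = 1543 * 0.9 * 99 = $137481.30

$137481.30


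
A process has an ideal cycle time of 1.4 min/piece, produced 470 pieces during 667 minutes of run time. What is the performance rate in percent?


Formula: Performance = (Ideal CT * Total Count) / Run Time * 100
Ideal output time = 1.4 * 470 = 658.0 min
Performance = 658.0 / 667 * 100 = 98.7%

98.7%


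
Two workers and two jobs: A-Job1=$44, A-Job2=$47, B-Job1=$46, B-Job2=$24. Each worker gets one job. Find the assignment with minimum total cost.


Option 1: A->1 + B->2 = $44 + $24 = $68
Option 2: A->2 + B->1 = $47 + $46 = $93
Min cost = min($68, $93) = $68

$68


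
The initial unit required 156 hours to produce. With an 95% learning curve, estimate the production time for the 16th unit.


Formula: T_n = T_1 * (learning_rate)^(log2(n)) where learning_rate = rate/100
Doublings = log2(16) = 4
T_n = 156 * 0.95^4
T_n = 156 * 0.8145 = 127.1 hours

127.1 hours


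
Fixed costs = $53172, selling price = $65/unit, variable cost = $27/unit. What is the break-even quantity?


Formula: BEQ = Fixed Costs / (Price - Variable Cost)
Contribution margin = $65 - $27 = $38/unit
BEQ = ceil($53172 / $38/unit) = ceil(1399.26) = 1400 units

1400 units


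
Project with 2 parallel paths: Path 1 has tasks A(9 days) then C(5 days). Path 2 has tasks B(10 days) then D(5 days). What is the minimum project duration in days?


Path 1 = 9 + 5 = 14 days
Path 2 = 10 + 5 = 15 days
Duration = max(14, 15) = 15 days

15 days


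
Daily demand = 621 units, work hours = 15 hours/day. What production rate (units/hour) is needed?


Formula: Production Rate = Daily Demand / Available Hours
Rate = 621 units/day / 15 hours/day
Rate = 41.4 units/hour

41.4 units/hour


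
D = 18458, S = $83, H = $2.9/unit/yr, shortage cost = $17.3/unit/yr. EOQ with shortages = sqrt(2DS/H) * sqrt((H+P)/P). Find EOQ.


Formula: EOQ* = sqrt(2DS/H) * sqrt((H+P)/P)
Base EOQ = sqrt(2*18458*83/2.9) = 1027.89 units
Correction = sqrt((2.9+17.3)/17.3) = 1.08057
EOQ* = 1027.89 * 1.08057 = 1110.7 units

1110.7 units


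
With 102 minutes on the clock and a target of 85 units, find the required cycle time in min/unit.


Formula: CT = Available Time / Number of Units
CT = 102 min / 85 units
CT = 1.2 min/unit

1.2 min/unit


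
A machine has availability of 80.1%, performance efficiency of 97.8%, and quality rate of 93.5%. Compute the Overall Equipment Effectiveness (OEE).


Formula: OEE = Availability * Performance * Quality / 10000
A * P = 80.1% * 97.8% / 100 = 78.34%
OEE = 78.34% * 93.5% / 100 = 73.2%

73.2%


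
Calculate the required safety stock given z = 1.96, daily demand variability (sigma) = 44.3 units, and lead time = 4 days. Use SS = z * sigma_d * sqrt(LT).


Formula: SS = z * sigma_d * sqrt(LT)
sqrt(LT) = sqrt(4) = 2.0
SS = 1.96 * 44.3 * 2.0
SS = 173.7 units

173.7 units


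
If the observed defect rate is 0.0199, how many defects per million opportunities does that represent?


DPMO = defect_rate * 1000000 = 0.0199 * 1000000

19900


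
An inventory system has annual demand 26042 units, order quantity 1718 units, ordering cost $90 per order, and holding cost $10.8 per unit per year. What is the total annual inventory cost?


TC = 26042/1718 * 90 + 1718/2 * 10.8

$10641.45


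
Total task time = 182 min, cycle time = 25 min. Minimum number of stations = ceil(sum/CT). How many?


Formula: N_min = ceil(Sum of Task Times / Cycle Time)
N_min = ceil(182 min / 25 min) = ceil(7.28)
N_min = 8 stations

8


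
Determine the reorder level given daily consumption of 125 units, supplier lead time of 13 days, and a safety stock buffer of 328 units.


Formula: ROP = (Daily Demand * Lead Time) + Safety Stock
Demand during lead time = 125 * 13 = 1625 units
ROP = 1625 + 328 = 1953 units

1953 units


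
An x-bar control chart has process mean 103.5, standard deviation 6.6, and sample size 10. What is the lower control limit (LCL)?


LCL = 103.5 - 3 * 6.6 / sqrt(10)

97.24


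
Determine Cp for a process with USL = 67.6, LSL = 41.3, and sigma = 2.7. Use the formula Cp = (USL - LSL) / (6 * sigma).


Cp = (67.6 - 41.3) / (6 * 2.7)

1.62


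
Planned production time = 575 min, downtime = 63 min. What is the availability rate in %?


Formula: Availability = (Planned Time - Downtime) / Planned Time * 100
Uptime = 575 - 63 = 512 min
Availability = 512 / 575 * 100 = 89.0%

89.0%


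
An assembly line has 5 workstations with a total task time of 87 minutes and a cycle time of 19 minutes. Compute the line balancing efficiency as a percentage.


Formula: Efficiency = Sum of Task Times / (N_stations * CT) * 100
Total station capacity = 5 stations * 19 min = 95 min
Efficiency = 87 / 95 * 100 = 91.6%

91.6%


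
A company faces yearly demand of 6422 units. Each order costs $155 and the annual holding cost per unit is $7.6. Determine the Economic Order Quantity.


Formula: EOQ = sqrt(2 * D * S / H)
Numerator: 2 * 6422 * 155 = 1990820
2DS/H = 1990820 / 7.6 = 261950.0
EOQ = sqrt(261950.0) = 511.8 units

511.8 units


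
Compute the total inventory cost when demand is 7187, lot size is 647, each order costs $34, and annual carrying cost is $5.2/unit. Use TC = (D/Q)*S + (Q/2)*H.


TC = 7187/647 * 34 + 647/2 * 5.2

$2059.88


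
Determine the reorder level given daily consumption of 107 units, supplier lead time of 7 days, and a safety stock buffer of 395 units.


Formula: ROP = (Daily Demand * Lead Time) + Safety Stock
Demand during lead time = 107 * 7 = 749 units
ROP = 749 + 395 = 1144 units

1144 units


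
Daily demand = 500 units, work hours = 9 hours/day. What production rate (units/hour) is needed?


Formula: Production Rate = Daily Demand / Available Hours
Rate = 500 units/day / 9 hours/day
Rate = 55.6 units/hour

55.6 units/hour


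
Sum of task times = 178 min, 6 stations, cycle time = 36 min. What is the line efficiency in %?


Formula: Efficiency = Sum of Task Times / (N_stations * CT) * 100
Total station capacity = 6 stations * 36 min = 216 min
Efficiency = 178 / 216 * 100 = 82.4%

82.4%


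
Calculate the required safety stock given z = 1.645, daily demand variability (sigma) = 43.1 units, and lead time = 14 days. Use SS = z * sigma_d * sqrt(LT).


Formula: SS = z * sigma_d * sqrt(LT)
sqrt(LT) = sqrt(14) = 3.7417
SS = 1.645 * 43.1 * 3.7417
SS = 265.3 units

265.3 units


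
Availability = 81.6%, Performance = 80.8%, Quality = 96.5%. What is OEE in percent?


Formula: OEE = Availability * Performance * Quality / 10000
A * P = 81.6% * 80.8% / 100 = 65.93%
OEE = 65.93% * 96.5% / 100 = 63.6%

63.6%


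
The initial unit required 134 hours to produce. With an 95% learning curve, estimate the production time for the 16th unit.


Formula: T_n = T_1 * (learning_rate)^(log2(n)) where learning_rate = rate/100
Doublings = log2(16) = 4
T_n = 134 * 0.95^4
T_n = 134 * 0.8145 = 109.1 hours

109.1 hours


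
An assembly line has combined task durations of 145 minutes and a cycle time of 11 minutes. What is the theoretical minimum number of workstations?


Formula: N_min = ceil(Sum of Task Times / Cycle Time)
N_min = ceil(145 min / 11 min) = ceil(13.1818)
N_min = 14 stations

14


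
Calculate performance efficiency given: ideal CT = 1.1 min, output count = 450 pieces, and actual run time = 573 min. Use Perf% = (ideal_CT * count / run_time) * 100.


Formula: Performance = (Ideal CT * Total Count) / Run Time * 100
Ideal output time = 1.1 * 450 = 495.0 min
Performance = 495.0 / 573 * 100 = 86.4%

86.4%


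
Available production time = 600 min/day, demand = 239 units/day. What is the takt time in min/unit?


Formula: Takt Time = Available Production Time / Customer Demand
Takt = 600 min/day / 239 units/day
Takt = 2.51 min/unit

2.51 min/unit


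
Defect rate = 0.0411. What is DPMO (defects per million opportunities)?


DPMO = defect_rate * 1000000 = 0.0411 * 1000000

41100


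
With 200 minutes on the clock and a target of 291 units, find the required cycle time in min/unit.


Formula: CT = Available Time / Number of Units
CT = 200 min / 291 units
CT = 0.69 min/unit

0.69 min/unit


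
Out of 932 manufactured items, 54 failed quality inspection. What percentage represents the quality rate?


Formula: Quality Rate = Good Pieces / Total Pieces * 100
Good pieces = 932 - 54 = 878
QR = 878 / 932 * 100 = 94.2%

94.2%


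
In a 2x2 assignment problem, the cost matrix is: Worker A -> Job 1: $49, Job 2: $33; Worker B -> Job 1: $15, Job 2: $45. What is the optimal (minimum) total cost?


Option 1: A->1 + B->2 = $49 + $45 = $94
Option 2: A->2 + B->1 = $33 + $15 = $48
Min cost = min($94, $48) = $48

$48


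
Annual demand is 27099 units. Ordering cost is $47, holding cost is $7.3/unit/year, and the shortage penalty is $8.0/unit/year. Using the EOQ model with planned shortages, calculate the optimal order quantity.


Formula: EOQ* = sqrt(2DS/H) * sqrt((H+P)/P)
Base EOQ = sqrt(2*27099*47/7.3) = 590.72 units
Correction = sqrt((7.3+8.0)/8.0) = 1.38293
EOQ* = 590.72 * 1.38293 = 816.9 units

816.9 units


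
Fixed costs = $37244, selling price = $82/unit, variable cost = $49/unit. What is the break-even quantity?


Formula: BEQ = Fixed Costs / (Price - Variable Cost)
Contribution margin = $82 - $49 = $33/unit
BEQ = ceil($37244 / $33/unit) = ceil(1128.61) = 1129 units

1129 units


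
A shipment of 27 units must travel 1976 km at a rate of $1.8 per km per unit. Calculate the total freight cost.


TC = dist * cost * units = 1976 * 1.8 * 27 = $96033.60

$96033.60


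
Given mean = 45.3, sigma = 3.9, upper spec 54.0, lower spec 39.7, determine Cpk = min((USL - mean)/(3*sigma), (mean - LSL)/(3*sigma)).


Cpu = (54.0 - 45.3) / (3 * 3.9) = 0.74
Cpl = (45.3 - 39.7) / (3 * 3.9) = 0.48
Cpk = min(0.74, 0.48) = 0.48

0.48


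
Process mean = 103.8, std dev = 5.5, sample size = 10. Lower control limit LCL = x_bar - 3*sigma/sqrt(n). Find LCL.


LCL = 103.8 - 3 * 5.5 / sqrt(10)

98.58


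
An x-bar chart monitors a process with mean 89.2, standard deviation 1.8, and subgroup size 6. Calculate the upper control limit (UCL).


UCL = 89.2 + 3 * 1.8 / sqrt(6)

91.4


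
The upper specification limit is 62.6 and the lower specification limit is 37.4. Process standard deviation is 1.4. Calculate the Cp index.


Cp = (62.6 - 37.4) / (6 * 1.4)

3.0


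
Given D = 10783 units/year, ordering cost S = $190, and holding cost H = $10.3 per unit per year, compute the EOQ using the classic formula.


Formula: EOQ = sqrt(2 * D * S / H)
Numerator: 2 * 10783 * 190 = 4097540
2DS/H = 4097540 / 10.3 = 397819.4
EOQ = sqrt(397819.4) = 630.7 units

630.7 units


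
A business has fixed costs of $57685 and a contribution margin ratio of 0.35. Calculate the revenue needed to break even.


Formula: BER = Fixed Costs / Contribution Margin Ratio
BER = $57685 / 0.35
BER = $164814.29 (to the nearest cent)

$164814.29


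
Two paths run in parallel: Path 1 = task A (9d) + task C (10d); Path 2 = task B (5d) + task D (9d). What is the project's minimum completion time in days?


Path 1 = 9 + 10 = 19 days
Path 2 = 5 + 9 = 14 days
Duration = max(19, 14) = 19 days

19 days


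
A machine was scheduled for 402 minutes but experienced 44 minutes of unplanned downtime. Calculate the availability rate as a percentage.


Formula: Availability = (Planned Time - Downtime) / Planned Time * 100
Uptime = 402 - 44 = 358 min
Availability = 358 / 402 * 100 = 89.1%

89.1%


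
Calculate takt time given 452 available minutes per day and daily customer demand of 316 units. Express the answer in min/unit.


Formula: Takt Time = Available Production Time / Customer Demand
Takt = 452 min/day / 316 units/day
Takt = 1.43 min/unit

1.43 min/unit


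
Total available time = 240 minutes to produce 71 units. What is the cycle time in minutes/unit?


Formula: CT = Available Time / Number of Units
CT = 240 min / 71 units
CT = 3.38 min/unit

3.38 min/unit


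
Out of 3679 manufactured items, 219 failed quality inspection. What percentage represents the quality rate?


Formula: Quality Rate = Good Pieces / Total Pieces * 100
Good pieces = 3679 - 219 = 3460
QR = 3460 / 3679 * 100 = 94.0%

94.0%


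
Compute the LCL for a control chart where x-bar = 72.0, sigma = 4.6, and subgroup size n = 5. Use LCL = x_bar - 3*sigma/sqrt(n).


LCL = 72.0 - 3 * 4.6 / sqrt(5)

65.83


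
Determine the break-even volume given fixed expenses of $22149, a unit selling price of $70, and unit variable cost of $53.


Formula: BEQ = Fixed Costs / (Price - Variable Cost)
Contribution margin = $70 - $53 = $17/unit
BEQ = ceil($22149 / $17/unit) = ceil(1302.88) = 1303 units

1303 units


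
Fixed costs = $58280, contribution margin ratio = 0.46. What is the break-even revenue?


Formula: BER = Fixed Costs / Contribution Margin Ratio
BER = $58280 / 0.46
BER = $126695.65 (to the nearest cent)

$126695.65


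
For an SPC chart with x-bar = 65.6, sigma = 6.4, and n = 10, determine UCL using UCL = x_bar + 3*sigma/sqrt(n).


UCL = 65.6 + 3 * 6.4 / sqrt(10)

71.67


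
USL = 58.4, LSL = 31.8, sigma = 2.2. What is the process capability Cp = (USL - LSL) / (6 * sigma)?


Cp = (58.4 - 31.8) / (6 * 2.2)

2.02


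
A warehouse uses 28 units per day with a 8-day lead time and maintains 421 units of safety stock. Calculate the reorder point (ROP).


Formula: ROP = (Daily Demand * Lead Time) + Safety Stock
Demand during lead time = 28 * 8 = 224 units
ROP = 224 + 421 = 645 units

645 units


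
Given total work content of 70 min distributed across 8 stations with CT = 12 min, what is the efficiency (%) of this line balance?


Formula: Efficiency = Sum of Task Times / (N_stations * CT) * 100
Total station capacity = 8 stations * 12 min = 96 min
Efficiency = 70 / 96 * 100 = 72.9%

72.9%


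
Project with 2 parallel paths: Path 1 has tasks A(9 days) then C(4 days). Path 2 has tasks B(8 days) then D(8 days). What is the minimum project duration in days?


Path 1 = 9 + 4 = 13 days
Path 2 = 8 + 8 = 16 days
Duration = max(13, 16) = 16 days

16 days


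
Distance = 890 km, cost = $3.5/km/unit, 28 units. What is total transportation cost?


TC = dist * cost * units = 890 * 3.5 * 28 = $87220.00

$87220.00


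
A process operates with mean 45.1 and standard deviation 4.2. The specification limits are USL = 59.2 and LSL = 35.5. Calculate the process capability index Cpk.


Cpu = (59.2 - 45.1) / (3 * 4.2) = 1.12
Cpl = (45.1 - 35.5) / (3 * 4.2) = 0.76
Cpk = min(1.12, 0.76) = 0.76

0.76


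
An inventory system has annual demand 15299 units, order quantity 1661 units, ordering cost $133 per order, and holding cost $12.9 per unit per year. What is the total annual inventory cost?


TC = 15299/1661 * 133 + 1661/2 * 12.9

$11938.48


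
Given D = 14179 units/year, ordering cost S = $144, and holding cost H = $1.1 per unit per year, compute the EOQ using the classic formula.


Formula: EOQ = sqrt(2 * D * S / H)
Numerator: 2 * 14179 * 144 = 4083552
2DS/H = 4083552 / 1.1 = 3712320.0
EOQ = sqrt(3712320.0) = 1926.7 units

1926.7 units


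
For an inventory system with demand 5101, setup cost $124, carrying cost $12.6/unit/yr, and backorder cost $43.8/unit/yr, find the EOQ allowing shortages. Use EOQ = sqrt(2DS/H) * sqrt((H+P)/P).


Formula: EOQ* = sqrt(2DS/H) * sqrt((H+P)/P)
Base EOQ = sqrt(2*5101*124/12.6) = 316.86 units
Correction = sqrt((12.6+43.8)/43.8) = 1.13476
EOQ* = 316.86 * 1.13476 = 359.6 units

359.6 units


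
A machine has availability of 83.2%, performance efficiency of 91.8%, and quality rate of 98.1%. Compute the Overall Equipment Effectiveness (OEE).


Formula: OEE = Availability * Performance * Quality / 10000
A * P = 83.2% * 91.8% / 100 = 76.38%
OEE = 76.38% * 98.1% / 100 = 74.9%

74.9%


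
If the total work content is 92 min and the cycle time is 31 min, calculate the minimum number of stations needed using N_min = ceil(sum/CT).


Formula: N_min = ceil(Sum of Task Times / Cycle Time)
N_min = ceil(92 min / 31 min) = ceil(2.9677)
N_min = 3 stations

3


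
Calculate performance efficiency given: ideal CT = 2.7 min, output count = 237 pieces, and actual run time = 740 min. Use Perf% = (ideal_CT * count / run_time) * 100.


Formula: Performance = (Ideal CT * Total Count) / Run Time * 100
Ideal output time = 2.7 * 237 = 639.9 min
Performance = 639.9 / 740 * 100 = 86.5%

86.5%


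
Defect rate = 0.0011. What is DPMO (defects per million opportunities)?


DPMO = defect_rate * 1000000 = 0.0011 * 1000000

1100


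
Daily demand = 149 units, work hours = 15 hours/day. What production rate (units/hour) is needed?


Formula: Production Rate = Daily Demand / Available Hours
Rate = 149 units/day / 15 hours/day
Rate = 9.9 units/hour

9.9 units/hour


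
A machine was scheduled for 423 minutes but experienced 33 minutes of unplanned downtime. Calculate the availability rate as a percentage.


Formula: Availability = (Planned Time - Downtime) / Planned Time * 100
Uptime = 423 - 33 = 390 min
Availability = 390 / 423 * 100 = 92.2%

92.2%


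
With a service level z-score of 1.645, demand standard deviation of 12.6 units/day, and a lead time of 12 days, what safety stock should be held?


Formula: SS = z * sigma_d * sqrt(LT)
sqrt(LT) = sqrt(12) = 3.4641
SS = 1.645 * 12.6 * 3.4641
SS = 71.8 units

71.8 units


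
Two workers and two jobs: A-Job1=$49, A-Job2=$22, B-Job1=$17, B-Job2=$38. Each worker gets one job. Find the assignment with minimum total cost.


Option 1: A->1 + B->2 = $49 + $38 = $87
Option 2: A->2 + B->1 = $22 + $17 = $39
Min cost = min($87, $39) = $39

$39


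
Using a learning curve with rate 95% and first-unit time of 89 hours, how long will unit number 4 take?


Formula: T_n = T_1 * (learning_rate)^(log2(n)) where learning_rate = rate/100
Doublings = log2(4) = 2
T_n = 89 * 0.95^2
T_n = 89 * 0.9025 = 80.3 hours

80.3 hours


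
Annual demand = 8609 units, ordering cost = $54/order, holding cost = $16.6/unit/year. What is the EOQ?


Formula: EOQ = sqrt(2 * D * S / H)
Numerator: 2 * 8609 * 54 = 929772
2DS/H = 929772 / 16.6 = 56010.4
EOQ = sqrt(56010.4) = 236.7 units

236.7 units


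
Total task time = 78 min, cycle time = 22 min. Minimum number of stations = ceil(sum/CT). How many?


Formula: N_min = ceil(Sum of Task Times / Cycle Time)
N_min = ceil(78 min / 22 min) = ceil(3.5455)
N_min = 4 stations

4


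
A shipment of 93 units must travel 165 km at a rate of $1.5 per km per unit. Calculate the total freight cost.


TC = dist * cost * units = 165 * 1.5 * 93 = $23017.50

$23017.50


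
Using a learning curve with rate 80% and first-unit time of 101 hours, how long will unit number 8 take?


Formula: T_n = T_1 * (learning_rate)^(log2(n)) where learning_rate = rate/100
Doublings = log2(8) = 3
T_n = 101 * 0.8^3
T_n = 101 * 0.512 = 51.7 hours

51.7 hours


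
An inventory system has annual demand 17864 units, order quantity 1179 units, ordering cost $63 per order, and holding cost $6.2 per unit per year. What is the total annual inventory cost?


TC = 17864/1179 * 63 + 1179/2 * 6.2

$4609.46


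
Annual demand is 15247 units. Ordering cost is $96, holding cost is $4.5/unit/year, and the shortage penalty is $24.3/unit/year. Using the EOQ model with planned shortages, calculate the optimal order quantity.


Formula: EOQ* = sqrt(2DS/H) * sqrt((H+P)/P)
Base EOQ = sqrt(2*15247*96/4.5) = 806.56 units
Correction = sqrt((4.5+24.3)/24.3) = 1.08866
EOQ* = 806.56 * 1.08866 = 878.1 units

878.1 units


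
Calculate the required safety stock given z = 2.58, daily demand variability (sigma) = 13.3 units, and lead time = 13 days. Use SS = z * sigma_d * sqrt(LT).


Formula: SS = z * sigma_d * sqrt(LT)
sqrt(LT) = sqrt(13) = 3.6056
SS = 2.58 * 13.3 * 3.6056
SS = 123.7 units

123.7 units


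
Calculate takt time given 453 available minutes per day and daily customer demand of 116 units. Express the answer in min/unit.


Formula: Takt Time = Available Production Time / Customer Demand
Takt = 453 min/day / 116 units/day
Takt = 3.91 min/unit

3.91 min/unit


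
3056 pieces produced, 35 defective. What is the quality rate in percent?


Formula: Quality Rate = Good Pieces / Total Pieces * 100
Good pieces = 3056 - 35 = 3021
QR = 3021 / 3056 * 100 = 98.9%

98.9%


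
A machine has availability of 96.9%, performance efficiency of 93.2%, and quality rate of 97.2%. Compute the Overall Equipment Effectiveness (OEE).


Formula: OEE = Availability * Performance * Quality / 10000
A * P = 96.9% * 93.2% / 100 = 90.31%
OEE = 90.31% * 97.2% / 100 = 87.8%

87.8%


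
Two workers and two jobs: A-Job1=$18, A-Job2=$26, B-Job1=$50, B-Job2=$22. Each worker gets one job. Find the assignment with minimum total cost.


Option 1: A->1 + B->2 = $18 + $22 = $40
Option 2: A->2 + B->1 = $26 + $50 = $76
Min cost = min($40, $76) = $40

$40


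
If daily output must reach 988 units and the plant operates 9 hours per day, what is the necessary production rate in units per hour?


Formula: Production Rate = Daily Demand / Available Hours
Rate = 988 units/day / 9 hours/day
Rate = 109.8 units/hour

109.8 units/hour


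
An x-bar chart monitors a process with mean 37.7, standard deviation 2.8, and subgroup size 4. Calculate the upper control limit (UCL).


UCL = 37.7 + 3 * 2.8 / sqrt(4)

41.9


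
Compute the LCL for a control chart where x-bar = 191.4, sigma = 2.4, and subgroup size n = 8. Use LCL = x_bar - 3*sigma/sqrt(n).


LCL = 191.4 - 3 * 2.4 / sqrt(8)

188.85


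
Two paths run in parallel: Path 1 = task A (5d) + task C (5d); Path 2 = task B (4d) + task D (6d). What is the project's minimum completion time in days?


Path 1 = 5 + 5 = 10 days
Path 2 = 4 + 6 = 10 days
Duration = max(10, 10) = 10 days

10 days


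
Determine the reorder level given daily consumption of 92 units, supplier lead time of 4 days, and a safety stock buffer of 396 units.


Formula: ROP = (Daily Demand * Lead Time) + Safety Stock
Demand during lead time = 92 * 4 = 368 units
ROP = 368 + 396 = 764 units

764 units


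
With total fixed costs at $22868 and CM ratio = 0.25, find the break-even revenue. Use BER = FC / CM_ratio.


Formula: BER = Fixed Costs / Contribution Margin Ratio
BER = $22868 / 0.25
BER = $91472.00 (to the nearest cent)

$91472.00


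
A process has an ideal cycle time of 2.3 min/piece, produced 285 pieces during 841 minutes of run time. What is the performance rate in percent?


Formula: Performance = (Ideal CT * Total Count) / Run Time * 100
Ideal output time = 2.3 * 285 = 655.5 min
Performance = 655.5 / 841 * 100 = 77.9%

77.9%


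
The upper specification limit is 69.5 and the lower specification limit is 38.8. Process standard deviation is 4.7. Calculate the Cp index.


Cp = (69.5 - 38.8) / (6 * 4.7)

1.09


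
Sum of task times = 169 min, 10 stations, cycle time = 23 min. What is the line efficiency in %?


Formula: Efficiency = Sum of Task Times / (N_stations * CT) * 100
Total station capacity = 10 stations * 23 min = 230 min
Efficiency = 169 / 230 * 100 = 73.5%

73.5%


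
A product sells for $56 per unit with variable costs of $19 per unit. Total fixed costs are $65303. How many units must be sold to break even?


Formula: BEQ = Fixed Costs / (Price - Variable Cost)
Contribution margin = $56 - $19 = $37/unit
BEQ = ceil($65303 / $37/unit) = ceil(1764.95) = 1765 units

1765 units


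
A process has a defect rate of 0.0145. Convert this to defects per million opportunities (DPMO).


DPMO = defect_rate * 1000000 = 0.0145 * 1000000

14500


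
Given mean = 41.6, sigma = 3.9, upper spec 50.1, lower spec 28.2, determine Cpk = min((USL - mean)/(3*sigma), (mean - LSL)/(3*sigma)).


Cpu = (50.1 - 41.6) / (3 * 3.9) = 0.73
Cpl = (41.6 - 28.2) / (3 * 3.9) = 1.15
Cpk = min(0.73, 1.15) = 0.73

0.73


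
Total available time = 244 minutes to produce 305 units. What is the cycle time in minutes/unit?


Formula: CT = Available Time / Number of Units
CT = 244 min / 305 units
CT = 0.8 min/unit

0.8 min/unit


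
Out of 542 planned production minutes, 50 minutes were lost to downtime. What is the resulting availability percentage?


Formula: Availability = (Planned Time - Downtime) / Planned Time * 100
Uptime = 542 - 50 = 492 min
Availability = 492 / 542 * 100 = 90.8%

90.8%


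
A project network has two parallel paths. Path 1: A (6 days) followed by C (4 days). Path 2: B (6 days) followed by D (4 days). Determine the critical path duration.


Path 1 = 6 + 4 = 10 days
Path 2 = 6 + 4 = 10 days
Duration = max(10, 10) = 10 days

10 days


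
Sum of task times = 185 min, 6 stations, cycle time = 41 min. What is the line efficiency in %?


Formula: Efficiency = Sum of Task Times / (N_stations * CT) * 100
Total station capacity = 6 stations * 41 min = 246 min
Efficiency = 185 / 246 * 100 = 75.2%

75.2%


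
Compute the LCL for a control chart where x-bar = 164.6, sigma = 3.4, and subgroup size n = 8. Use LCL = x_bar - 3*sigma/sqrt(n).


LCL = 164.6 - 3 * 3.4 / sqrt(8)

160.99


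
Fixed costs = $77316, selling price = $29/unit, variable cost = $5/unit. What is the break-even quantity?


Formula: BEQ = Fixed Costs / (Price - Variable Cost)
Contribution margin = $29 - $5 = $24/unit
BEQ = ceil($77316 / $24/unit) = ceil(3221.5) = 3222 units

3222 units


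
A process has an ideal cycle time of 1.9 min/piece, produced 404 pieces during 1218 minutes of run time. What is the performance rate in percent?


Formula: Performance = (Ideal CT * Total Count) / Run Time * 100
Ideal output time = 1.9 * 404 = 767.6 min
Performance = 767.6 / 1218 * 100 = 63.0%

63.0%


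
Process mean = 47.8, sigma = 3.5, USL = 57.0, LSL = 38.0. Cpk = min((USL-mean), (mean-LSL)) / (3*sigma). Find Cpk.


Cpu = (57.0 - 47.8) / (3 * 3.5) = 0.88
Cpl = (47.8 - 38.0) / (3 * 3.5) = 0.93
Cpk = min(0.88, 0.93) = 0.88

0.88


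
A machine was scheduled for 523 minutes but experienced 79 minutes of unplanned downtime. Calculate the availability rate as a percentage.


Formula: Availability = (Planned Time - Downtime) / Planned Time * 100
Uptime = 523 - 79 = 444 min
Availability = 444 / 523 * 100 = 84.9%

84.9%


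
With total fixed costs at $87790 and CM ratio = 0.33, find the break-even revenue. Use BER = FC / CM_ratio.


Formula: BER = Fixed Costs / Contribution Margin Ratio
BER = $87790 / 0.33
BER = $266030.30 (to the nearest cent)

$266030.30


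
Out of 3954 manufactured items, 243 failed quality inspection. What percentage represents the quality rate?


Formula: Quality Rate = Good Pieces / Total Pieces * 100
Good pieces = 3954 - 243 = 3711
QR = 3711 / 3954 * 100 = 93.9%

93.9%


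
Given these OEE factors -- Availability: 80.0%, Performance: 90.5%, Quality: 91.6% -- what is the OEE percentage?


Formula: OEE = Availability * Performance * Quality / 10000
A * P = 80.0% * 90.5% / 100 = 72.4%
OEE = 72.4% * 91.6% / 100 = 66.3%

66.3%


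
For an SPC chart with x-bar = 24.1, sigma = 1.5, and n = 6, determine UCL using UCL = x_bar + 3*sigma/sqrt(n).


UCL = 24.1 + 3 * 1.5 / sqrt(6)

25.94


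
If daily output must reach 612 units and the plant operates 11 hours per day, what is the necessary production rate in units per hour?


Formula: Production Rate = Daily Demand / Available Hours
Rate = 612 units/day / 11 hours/day
Rate = 55.6 units/hour

55.6 units/hour


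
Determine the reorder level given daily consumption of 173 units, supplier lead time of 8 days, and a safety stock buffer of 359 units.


Formula: ROP = (Daily Demand * Lead Time) + Safety Stock
Demand during lead time = 173 * 8 = 1384 units
ROP = 1384 + 359 = 1743 units

1743 units


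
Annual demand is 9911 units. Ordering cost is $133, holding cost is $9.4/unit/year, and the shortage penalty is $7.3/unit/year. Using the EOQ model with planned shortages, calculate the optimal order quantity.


Formula: EOQ* = sqrt(2DS/H) * sqrt((H+P)/P)
Base EOQ = sqrt(2*9911*133/9.4) = 529.58 units
Correction = sqrt((9.4+7.3)/7.3) = 1.5125
EOQ* = 529.58 * 1.5125 = 801.0 units

801.0 units


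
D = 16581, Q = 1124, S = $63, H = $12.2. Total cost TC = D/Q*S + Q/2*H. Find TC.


TC = 16581/1124 * 63 + 1124/2 * 12.2

$7785.76


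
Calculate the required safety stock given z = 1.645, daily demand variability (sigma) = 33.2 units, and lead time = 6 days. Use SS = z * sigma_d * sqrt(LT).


Formula: SS = z * sigma_d * sqrt(LT)
sqrt(LT) = sqrt(6) = 2.4495
SS = 1.645 * 33.2 * 2.4495
SS = 133.8 units

133.8 units


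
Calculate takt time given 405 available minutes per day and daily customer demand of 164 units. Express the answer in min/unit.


Formula: Takt Time = Available Production Time / Customer Demand
Takt = 405 min/day / 164 units/day
Takt = 2.47 min/unit

2.47 min/unit


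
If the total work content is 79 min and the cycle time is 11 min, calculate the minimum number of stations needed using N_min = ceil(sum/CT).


Formula: N_min = ceil(Sum of Task Times / Cycle Time)
N_min = ceil(79 min / 11 min) = ceil(7.1818)
N_min = 8 stations

8


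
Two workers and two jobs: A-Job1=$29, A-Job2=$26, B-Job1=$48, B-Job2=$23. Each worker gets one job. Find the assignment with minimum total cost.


Option 1: A->1 + B->2 = $29 + $23 = $52
Option 2: A->2 + B->1 = $26 + $48 = $74
Min cost = min($52, $74) = $52

$52


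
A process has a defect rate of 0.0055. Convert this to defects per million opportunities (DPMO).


DPMO = defect_rate * 1000000 = 0.0055 * 1000000

5500


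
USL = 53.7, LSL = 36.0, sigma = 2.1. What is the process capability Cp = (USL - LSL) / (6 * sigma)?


Cp = (53.7 - 36.0) / (6 * 2.1)

1.4


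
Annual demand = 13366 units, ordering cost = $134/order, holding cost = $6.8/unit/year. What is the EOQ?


Formula: EOQ = sqrt(2 * D * S / H)
Numerator: 2 * 13366 * 134 = 3582088
2DS/H = 3582088 / 6.8 = 526777.6
EOQ = sqrt(526777.6) = 725.8 units

725.8 units


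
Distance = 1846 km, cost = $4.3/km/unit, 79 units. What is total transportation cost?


TC = dist * cost * units = 1846 * 4.3 * 79 = $627086.20

$627086.20


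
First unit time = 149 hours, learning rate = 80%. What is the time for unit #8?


Formula: T_n = T_1 * (learning_rate)^(log2(n)) where learning_rate = rate/100
Doublings = log2(8) = 3
T_n = 149 * 0.8^3
T_n = 149 * 0.512 = 76.3 hours

76.3 hours


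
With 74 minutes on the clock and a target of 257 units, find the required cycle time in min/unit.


Formula: CT = Available Time / Number of Units
CT = 74 min / 257 units
CT = 0.29 min/unit

0.29 min/unit


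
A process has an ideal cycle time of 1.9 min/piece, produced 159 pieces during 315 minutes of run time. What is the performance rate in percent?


Formula: Performance = (Ideal CT * Total Count) / Run Time * 100
Ideal output time = 1.9 * 159 = 302.1 min
Performance = 302.1 / 315 * 100 = 95.9%

95.9%


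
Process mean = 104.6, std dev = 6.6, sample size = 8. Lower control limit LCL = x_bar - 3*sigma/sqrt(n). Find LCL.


LCL = 104.6 - 3 * 6.6 / sqrt(8)

97.6


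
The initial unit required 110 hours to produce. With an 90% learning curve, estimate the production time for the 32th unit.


Formula: T_n = T_1 * (learning_rate)^(log2(n)) where learning_rate = rate/100
Doublings = log2(32) = 5
T_n = 110 * 0.9^5
T_n = 110 * 0.5905 = 65.0 hours

65.0 hours


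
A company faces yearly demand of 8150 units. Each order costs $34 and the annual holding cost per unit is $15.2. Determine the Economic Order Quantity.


Formula: EOQ = sqrt(2 * D * S / H)
Numerator: 2 * 8150 * 34 = 554200
2DS/H = 554200 / 15.2 = 36460.5
EOQ = sqrt(36460.5) = 190.9 units

190.9 units


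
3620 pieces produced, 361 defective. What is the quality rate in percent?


Formula: Quality Rate = Good Pieces / Total Pieces * 100
Good pieces = 3620 - 361 = 3259
QR = 3259 / 3620 * 100 = 90.0%

90.0%
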